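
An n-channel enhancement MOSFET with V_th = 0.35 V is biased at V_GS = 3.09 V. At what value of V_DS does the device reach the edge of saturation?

The boundary between triode and saturation is V_DS = V_GS − V_th = V_ov.
V_ov = 3.09 − 0.35 = 2.74 V.

V_DS,sat = 2.74 V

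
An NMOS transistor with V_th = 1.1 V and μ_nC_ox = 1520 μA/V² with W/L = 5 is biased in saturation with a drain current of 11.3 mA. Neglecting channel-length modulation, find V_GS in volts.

k_n = μ_nC_ox · (W/L) = 7.6 mA/V².
In saturation I_D = ½ k_n (V_GS − V_th)², so V_GS − V_th = √(2 I_D / k_n) = √(2 × 11.3 / 7.6) = 1.72 V.
V_GS = 1.1 + 1.72 = 2.82 V.

V_GS = 2.82 V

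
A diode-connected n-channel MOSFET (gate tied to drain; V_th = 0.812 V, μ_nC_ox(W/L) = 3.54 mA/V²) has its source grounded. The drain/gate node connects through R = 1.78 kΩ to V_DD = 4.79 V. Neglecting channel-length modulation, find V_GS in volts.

V_GS = 1.79 V

With gate tied to drain, V_GS = V_DS ≥ V_GS − V_th, so the device is in saturation.
KCL at the drain: ½ k_n (V_GS − V_th)² = (V_DD − V_GS)/R.
Let x = V_GS − 0.812. Then 3.15 x² + x − 3.978 = 0, giving x = 0.976 V (positive root), so V_GS = 1.79 V.
I_D = (V_DD − V_GS)/R = (4.79 − 1.79) / 1.78 = 1.69 mA.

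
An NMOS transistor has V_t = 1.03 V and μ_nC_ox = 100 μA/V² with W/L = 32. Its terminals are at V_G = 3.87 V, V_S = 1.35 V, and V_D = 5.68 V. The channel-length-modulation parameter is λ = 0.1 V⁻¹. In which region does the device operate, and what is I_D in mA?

V_GS = V_G − V_S = 3.87 − 1.35 = 2.52 V; V_DS = V_D − V_S = 5.68 − 1.35 = 4.33 V.
k_n = μ_nC_ox · (W/L) = 3.2 mA/V².
V_ov = V_GS − V_t = 2.52 − 1.03 = 1.49 V.
Since V_DS = 4.33 V ≥ V_ov = 1.49 V, the device is in saturation.
I_D = ½ k_n V_ov² (1 + λ V_DS) = 0.5 × 3.2 × 1.49² × (1 + 0.1 × 4.33) = 5.09 mA.

Saturation; I_D = 5.09 mA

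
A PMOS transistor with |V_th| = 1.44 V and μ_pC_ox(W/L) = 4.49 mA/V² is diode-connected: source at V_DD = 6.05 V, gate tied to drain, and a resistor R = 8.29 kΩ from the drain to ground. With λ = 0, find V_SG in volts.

With gate tied to drain, V_SG = V_SD ≥ V_SG − |V_th|, so the device is in saturation.
KCL at the drain: ½ k_p (V_SG − |V_th|)² = (V_DD − V_SG)/R.
Let x = V_SG − 1.44. Then 18.6 x² + x − 4.61 = 0, giving x = 0.472 V (positive root), so V_SG = 1.91 V.
I_D = (V_DD − V_SG)/R = (6.05 − 1.91) / 8.29 = 0.499 mA.

V_SG = 1.91 V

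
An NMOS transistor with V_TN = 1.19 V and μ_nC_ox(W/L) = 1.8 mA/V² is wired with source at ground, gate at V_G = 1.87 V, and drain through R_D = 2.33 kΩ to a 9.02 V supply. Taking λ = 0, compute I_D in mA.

V_GS = V_G = 1.87 V, so V_ov = 1.87 − 1.19 = 0.68 V.
Assume saturation: I_D = ½ k_n V_ov² = 0.5 × 1.8 × 0.68² = 0.416 mA, giving V_DS = V_DD − I_D R_D = 9.02 − 0.416 × 2.33 = 8.05 V.
V_DS = 8.05 V ≥ V_ov = 0.68 V, confirming saturation.

I_D = 0.416 mA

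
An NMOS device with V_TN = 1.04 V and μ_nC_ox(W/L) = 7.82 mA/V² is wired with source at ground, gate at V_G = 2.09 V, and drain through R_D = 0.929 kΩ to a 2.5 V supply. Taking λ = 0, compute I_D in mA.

V_GS = V_G = 2.09 V, so V_ov = 2.09 − 1.04 = 1.05 V.
Assume saturation: I_D = ½ k_n V_ov² = 0.5 × 7.82 × 1.05² = 4.31 mA, giving V_DS = V_DD − I_D R_D = 2.5 − 4.31 × 0.929 = -1.5 V.
But -1.5 V < V_ov = 1.05 V, so the device is actually in triode.
In triode I_D = k_n[V_ov V_DS − ½ V_DS²] and I_D = (V_DD − V_DS)/R_D. Equating: 3.63 V_DS² − 8.628 V_DS + 2.5 = 0, giving V_DS = 0.338 V (the root below V_ov).
I_D = (2.5 − 0.338) / 0.929 = 2.33 mA.

I_D = 2.33 mA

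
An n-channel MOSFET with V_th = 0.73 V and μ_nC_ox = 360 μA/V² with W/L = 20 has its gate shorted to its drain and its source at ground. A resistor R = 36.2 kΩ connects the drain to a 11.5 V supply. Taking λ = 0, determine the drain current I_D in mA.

I_D = 0.290 mA

With gate tied to drain, V_GS = V_DS ≥ V_GS − V_th, so the device is in saturation.
k_n = μ_nC_ox · (W/L) = 7.2 mA/V².
KCL at the drain: ½ k_n (V_GS − V_th)² = (V_DD − V_GS)/R.
Let x = V_GS − 0.73. Then 130 x² + x − 10.77 = 0, giving x = 0.284 V (positive root), so V_GS = 1.01 V.
I_D = (V_DD − V_GS)/R = (11.5 − 1.01) / 36.2 = 0.29 mA.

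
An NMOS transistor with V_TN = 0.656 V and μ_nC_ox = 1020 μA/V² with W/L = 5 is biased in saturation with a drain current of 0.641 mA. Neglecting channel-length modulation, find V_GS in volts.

k_n = μ_nC_ox · (W/L) = 5.1 mA/V².
In saturation I_D = ½ k_n (V_GS − V_TN)², so V_GS − V_TN = √(2 I_D / k_n) = √(2 × 0.641 / 5.1) = 0.501 V.
V_GS = 0.656 + 0.501 = 1.16 V.

V_GS = 1.16 V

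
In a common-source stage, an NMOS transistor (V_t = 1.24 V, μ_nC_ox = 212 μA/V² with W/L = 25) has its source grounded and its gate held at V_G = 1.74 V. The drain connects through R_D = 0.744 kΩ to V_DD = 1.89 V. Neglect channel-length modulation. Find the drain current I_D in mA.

V_GS = V_G = 1.74 V, so V_ov = 1.74 − 1.24 = 0.5 V.
k_n = μ_nC_ox · (W/L) = 5.3 mA/V².
Assume saturation: I_D = ½ k_n V_ov² = 0.5 × 5.3 × 0.5² = 0.662 mA, giving V_DS = V_DD − I_D R_D = 1.89 − 0.662 × 0.744 = 1.4 V.
V_DS = 1.4 V ≥ V_ov = 0.5 V, confirming saturation.

I_D = 0.662 mA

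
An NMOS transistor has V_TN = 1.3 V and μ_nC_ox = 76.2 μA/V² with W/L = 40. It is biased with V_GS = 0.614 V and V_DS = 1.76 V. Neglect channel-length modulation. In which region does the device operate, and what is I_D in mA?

Cutoff; I_D = 0 mA

V_GS = 0.614 V < V_TN = 1.3 V, so the transistor is in cutoff.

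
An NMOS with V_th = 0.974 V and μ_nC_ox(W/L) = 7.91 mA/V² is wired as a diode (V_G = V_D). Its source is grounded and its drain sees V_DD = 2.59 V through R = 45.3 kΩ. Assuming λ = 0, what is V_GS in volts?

V_GS = 1.07 V

With gate tied to drain, V_GS = V_DS ≥ V_GS − V_th, so the device is in saturation.
KCL at the drain: ½ k_n (V_GS − V_th)² = (V_DD − V_GS)/R.
Let x = V_GS − 0.974. Then 179 x² + x − 1.616 = 0, giving x = 0.0922 V (positive root), so V_GS = 1.07 V.
I_D = (V_DD − V_GS)/R = (2.59 − 1.07) / 45.3 = 0.0336 mA.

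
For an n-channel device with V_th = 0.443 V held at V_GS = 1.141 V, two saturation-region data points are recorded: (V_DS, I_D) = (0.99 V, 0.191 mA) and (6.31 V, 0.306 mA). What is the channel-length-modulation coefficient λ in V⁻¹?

λ = 0.127 V⁻¹

With V_GS fixed, I_D ∝ (1 + λ V_DS) in saturation, so I_D2/I_D1 = (1 + λ V_DS2)/(1 + λ V_DS1).
0.306/0.191 = 1.602 = (1 + 6.31 λ)/(1 + 0.99 λ).
Solving: λ (I_D1 V_DS2 − I_D2 V_DS1) = I_D2 − I_D1, so λ = (0.306 − 0.191) / (0.191 × 6.31 − 0.306 × 0.99) = 0.115 / 0.902 = 0.127 V⁻¹.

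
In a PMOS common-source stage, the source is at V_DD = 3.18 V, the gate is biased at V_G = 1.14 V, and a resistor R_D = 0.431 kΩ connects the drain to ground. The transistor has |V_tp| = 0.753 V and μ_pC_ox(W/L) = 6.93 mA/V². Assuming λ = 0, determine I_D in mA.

I_D = 5.26 mA

V_SG = V_DD − V_G = 3.18 − 1.14 = 2.04 V, so V_ov = 2.04 − 0.753 = 1.29 V.
Assume saturation: I_D = ½ k_p V_ov² = 0.5 × 6.93 × 1.29² = 5.74 mA, giving V_SD = V_DD − I_D R_D = 3.18 − 5.74 × 0.431 = 0.706 V.
But 0.706 V < V_ov = 1.29 V, so the device is actually in triode.
In triode I_D = k_p[V_ov V_SD − ½ V_SD²] and I_D = (V_DD − V_SD)/R_D. Equating: 1.49 V_SD² − 4.844 V_SD + 3.18 = 0, giving V_SD = 0.914 V (the root below V_ov).
I_D = (3.18 − 0.914) / 0.431 = 5.26 mA.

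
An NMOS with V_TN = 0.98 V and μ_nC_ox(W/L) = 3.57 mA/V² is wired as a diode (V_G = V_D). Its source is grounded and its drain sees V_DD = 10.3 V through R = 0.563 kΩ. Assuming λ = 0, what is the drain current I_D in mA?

With gate tied to drain, V_GS = V_DS ≥ V_GS − V_TN, so the device is in saturation.
KCL at the drain: ½ k_n (V_GS − V_TN)² = (V_DD − V_GS)/R.
Let x = V_GS − 0.98. Then 1 x² + x − 9.32 = 0, giving x = 2.59 V (positive root), so V_GS = 3.57 V.
I_D = (V_DD − V_GS)/R = (10.3 − 3.57) / 0.563 = 12 mA.

I_D = 12.0 mA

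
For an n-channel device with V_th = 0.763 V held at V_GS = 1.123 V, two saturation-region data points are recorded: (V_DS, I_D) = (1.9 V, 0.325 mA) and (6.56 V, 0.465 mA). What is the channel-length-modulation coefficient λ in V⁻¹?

λ = 0.112 V⁻¹

With V_GS fixed, I_D ∝ (1 + λ V_DS) in saturation, so I_D2/I_D1 = (1 + λ V_DS2)/(1 + λ V_DS1).
0.465/0.325 = 1.431 = (1 + 6.56 λ)/(1 + 1.9 λ).
Solving: λ (I_D1 V_DS2 − I_D2 V_DS1) = I_D2 − I_D1, so λ = (0.465 − 0.325) / (0.325 × 6.56 − 0.465 × 1.9) = 0.14 / 1.25 = 0.112 V⁻¹.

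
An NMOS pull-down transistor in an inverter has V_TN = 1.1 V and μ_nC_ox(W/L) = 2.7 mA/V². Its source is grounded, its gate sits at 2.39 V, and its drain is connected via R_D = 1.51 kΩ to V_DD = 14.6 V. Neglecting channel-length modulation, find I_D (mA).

I_D = 2.25 mA

V_GS = V_G = 2.39 V, so V_ov = 2.39 − 1.1 = 1.29 V.
Assume saturation: I_D = ½ k_n V_ov² = 0.5 × 2.7 × 1.29² = 2.25 mA, giving V_DS = V_DD − I_D R_D = 14.6 − 2.25 × 1.51 = 11.2 V.
V_DS = 11.2 V ≥ V_ov = 1.29 V, confirming saturation.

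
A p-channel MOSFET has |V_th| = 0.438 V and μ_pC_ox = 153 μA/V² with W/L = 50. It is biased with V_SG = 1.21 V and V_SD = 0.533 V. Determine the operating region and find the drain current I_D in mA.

k_p = μ_pC_ox · (W/L) = 7.65 mA/V².
V_ov = V_SG − |V_th| = 1.21 − 0.438 = 0.772 V.
Since V_SD = 0.533 V < V_ov = 0.772 V, the device is in the triode region.
I_D = k_p [V_ov · V_SD − ½ V_SD²] = 7.65 × [0.772 × 0.533 − 0.5 × 0.533²] = 2.06 mA.

Triode; I_D = 2.06 mA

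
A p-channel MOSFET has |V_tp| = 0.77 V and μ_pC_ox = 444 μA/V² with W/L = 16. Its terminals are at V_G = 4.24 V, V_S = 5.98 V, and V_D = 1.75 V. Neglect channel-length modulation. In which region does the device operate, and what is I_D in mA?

Saturation; I_D = 3.34 mA

V_SG = V_S − V_G = 5.98 − 4.24 = 1.74 V; V_SD = V_S − V_D = 5.98 − 1.75 = 4.23 V.
k_p = μ_pC_ox · (W/L) = 7.104 mA/V².
V_ov = V_SG − |V_tp| = 1.74 − 0.77 = 0.97 V.
Since V_SD = 4.23 V ≥ V_ov = 0.97 V, the device is in saturation.
I_D = ½ k_p V_ov² = 0.5 × 7.104 × 0.97² = 3.34 mA.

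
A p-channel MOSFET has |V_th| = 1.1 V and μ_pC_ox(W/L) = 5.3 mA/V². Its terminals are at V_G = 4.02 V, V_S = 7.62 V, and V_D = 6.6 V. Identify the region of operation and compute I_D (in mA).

Triode; I_D = 10.8 mA

V_SG = V_S − V_G = 7.62 − 4.02 = 3.6 V; V_SD = V_S − V_D = 7.62 − 6.6 = 1.02 V.
V_ov = V_SG − |V_th| = 3.6 − 1.1 = 2.5 V.
Since V_SD = 1.02 V < V_ov = 2.5 V, the device is in the triode region.
I_D = k_p [V_ov · V_SD − ½ V_SD²] = 5.3 × [2.5 × 1.02 − 0.5 × 1.02²] = 10.8 mA.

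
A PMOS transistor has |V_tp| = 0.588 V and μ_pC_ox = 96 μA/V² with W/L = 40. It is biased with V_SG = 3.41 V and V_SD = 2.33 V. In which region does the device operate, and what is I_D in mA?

Triode; I_D = 14.8 mA

k_p = μ_pC_ox · (W/L) = 3.84 mA/V².
V_ov = V_SG − |V_tp| = 3.41 − 0.588 = 2.82 V.
Since V_SD = 2.33 V < V_ov = 2.82 V, the device is in the triode region.
I_D = k_p [V_ov · V_SD − ½ V_SD²] = 3.84 × [2.82 × 2.33 − 0.5 × 2.33²] = 14.8 mA.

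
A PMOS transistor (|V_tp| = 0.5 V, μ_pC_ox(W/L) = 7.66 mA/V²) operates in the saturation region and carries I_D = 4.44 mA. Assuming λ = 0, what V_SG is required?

In saturation I_D = ½ k_p (V_SG − |V_tp|)², so V_SG − |V_tp| = √(2 I_D / k_p) = √(2 × 4.44 / 7.66) = 1.08 V.
V_SG = 0.5 + 1.08 = 1.58 V.

V_SG = 1.58 V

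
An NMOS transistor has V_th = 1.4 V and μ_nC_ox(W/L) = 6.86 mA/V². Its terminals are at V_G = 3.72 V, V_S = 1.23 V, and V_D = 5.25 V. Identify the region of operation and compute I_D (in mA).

V_GS = V_G − V_S = 3.72 − 1.23 = 2.49 V; V_DS = V_D − V_S = 5.25 − 1.23 = 4.02 V.
V_ov = V_GS − V_th = 2.49 − 1.4 = 1.09 V.
Since V_DS = 4.02 V ≥ V_ov = 1.09 V, the device is in saturation.
I_D = ½ k_n V_ov² = 0.5 × 6.86 × 1.09² = 4.08 mA.

Saturation; I_D = 4.08 mA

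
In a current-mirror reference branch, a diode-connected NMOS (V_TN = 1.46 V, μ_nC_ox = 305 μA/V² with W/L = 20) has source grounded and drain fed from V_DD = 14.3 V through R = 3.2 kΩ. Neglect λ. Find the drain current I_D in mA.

With gate tied to drain, V_GS = V_DS ≥ V_GS − V_TN, so the device is in saturation.
k_n = μ_nC_ox · (W/L) = 6.1 mA/V².
KCL at the drain: ½ k_n (V_GS − V_TN)² = (V_DD − V_GS)/R.
Let x = V_GS − 1.46. Then 9.76 x² + x − 12.84 = 0, giving x = 1.1 V (positive root), so V_GS = 2.56 V.
I_D = (V_DD − V_GS)/R = (14.3 − 2.56) / 3.2 = 3.67 mA.

I_D = 3.67 mA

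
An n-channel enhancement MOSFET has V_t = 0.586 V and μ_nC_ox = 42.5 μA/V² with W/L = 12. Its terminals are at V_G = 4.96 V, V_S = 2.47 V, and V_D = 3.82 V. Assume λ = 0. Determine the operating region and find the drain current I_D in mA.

V_GS = V_G − V_S = 4.96 − 2.47 = 2.49 V; V_DS = V_D − V_S = 3.82 − 2.47 = 1.35 V.
k_n = μ_nC_ox · (W/L) = 0.51 mA/V².
V_ov = V_GS − V_t = 2.49 − 0.586 = 1.9 V.
Since V_DS = 1.35 V < V_ov = 1.9 V, the device is in the triode region.
I_D = k_n [V_ov · V_DS − ½ V_DS²] = 0.51 × [1.9 × 1.35 − 0.5 × 1.35²] = 0.846 mA.

Triode; I_D = 0.846 mA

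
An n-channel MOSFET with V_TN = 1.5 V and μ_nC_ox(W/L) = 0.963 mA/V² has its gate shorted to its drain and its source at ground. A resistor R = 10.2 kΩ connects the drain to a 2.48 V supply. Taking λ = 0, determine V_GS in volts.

With gate tied to drain, V_GS = V_DS ≥ V_GS − V_TN, so the device is in saturation.
KCL at the drain: ½ k_n (V_GS − V_TN)² = (V_DD − V_GS)/R.
Let x = V_GS − 1.5. Then 4.91 x² + x − 0.98 = 0, giving x = 0.356 V (positive root), so V_GS = 1.86 V.
I_D = (V_DD − V_GS)/R = (2.48 − 1.86) / 10.2 = 0.0611 mA.

V_GS = 1.86 V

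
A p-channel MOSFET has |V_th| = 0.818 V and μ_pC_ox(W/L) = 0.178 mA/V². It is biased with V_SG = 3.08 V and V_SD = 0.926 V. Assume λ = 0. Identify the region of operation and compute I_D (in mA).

Triode; I_D = 0.297 mA

V_ov = V_SG − |V_th| = 3.08 − 0.818 = 2.26 V.
Since V_SD = 0.926 V < V_ov = 2.26 V, the device is in the triode region.
I_D = k_p [V_ov · V_SD − ½ V_SD²] = 0.178 × [2.26 × 0.926 − 0.5 × 0.926²] = 0.297 mA.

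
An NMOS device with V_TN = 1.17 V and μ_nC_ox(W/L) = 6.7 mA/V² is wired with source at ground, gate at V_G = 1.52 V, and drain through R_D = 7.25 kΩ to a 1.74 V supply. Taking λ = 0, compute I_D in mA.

I_D = 0.224 mA

V_GS = V_G = 1.52 V, so V_ov = 1.52 − 1.17 = 0.35 V.
Assume saturation: I_D = ½ k_n V_ov² = 0.5 × 6.7 × 0.35² = 0.41 mA, giving V_DS = V_DD − I_D R_D = 1.74 − 0.41 × 7.25 = -1.24 V.
But -1.24 V < V_ov = 0.35 V, so the device is actually in triode.
In triode I_D = k_n[V_ov V_DS − ½ V_DS²] and I_D = (V_DD − V_DS)/R_D. Equating: 24.3 V_DS² − 18 V_DS + 1.74 = 0, giving V_DS = 0.114 V (the root below V_ov).
I_D = (1.74 − 0.114) / 7.25 = 0.224 mA.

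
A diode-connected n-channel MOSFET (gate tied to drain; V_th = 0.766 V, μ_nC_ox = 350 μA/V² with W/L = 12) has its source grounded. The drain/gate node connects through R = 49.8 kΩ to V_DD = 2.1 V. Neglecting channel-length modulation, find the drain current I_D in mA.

With gate tied to drain, V_GS = V_DS ≥ V_GS − V_th, so the device is in saturation.
k_n = μ_nC_ox · (W/L) = 4.2 mA/V².
KCL at the drain: ½ k_n (V_GS − V_th)² = (V_DD − V_GS)/R.
Let x = V_GS − 0.766. Then 105 x² + x − 1.334 = 0, giving x = 0.108 V (positive root), so V_GS = 0.874 V.
I_D = (V_DD − V_GS)/R = (2.1 − 0.874) / 49.8 = 0.0246 mA.

I_D = 0.0246 mA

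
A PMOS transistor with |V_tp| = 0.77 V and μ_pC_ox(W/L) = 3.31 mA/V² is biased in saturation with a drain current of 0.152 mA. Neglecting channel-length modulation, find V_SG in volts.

V_SG = 1.07 V

In saturation I_D = ½ k_p (V_SG − |V_tp|)², so V_SG − |V_tp| = √(2 I_D / k_p) = √(2 × 0.152 / 3.31) = 0.303 V.
V_SG = 0.77 + 0.303 = 1.07 V.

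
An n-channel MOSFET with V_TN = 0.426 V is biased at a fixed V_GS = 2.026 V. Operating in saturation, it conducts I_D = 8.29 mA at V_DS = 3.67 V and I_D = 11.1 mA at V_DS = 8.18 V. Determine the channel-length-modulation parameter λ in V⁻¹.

With V_GS fixed, I_D ∝ (1 + λ V_DS) in saturation, so I_D2/I_D1 = (1 + λ V_DS2)/(1 + λ V_DS1).
11.1/8.29 = 1.339 = (1 + 8.18 λ)/(1 + 3.67 λ).
Solving: λ (I_D1 V_DS2 − I_D2 V_DS1) = I_D2 − I_D1, so λ = (11.1 − 8.29) / (8.29 × 8.18 − 11.1 × 3.67) = 2.81 / 27.1 = 0.104 V⁻¹.

λ = 0.104 V⁻¹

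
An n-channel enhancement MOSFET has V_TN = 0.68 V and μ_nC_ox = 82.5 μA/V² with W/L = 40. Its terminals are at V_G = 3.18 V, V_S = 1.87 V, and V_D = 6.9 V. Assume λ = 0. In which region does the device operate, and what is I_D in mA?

V_GS = V_G − V_S = 3.18 − 1.87 = 1.31 V; V_DS = V_D − V_S = 6.9 − 1.87 = 5.03 V.
k_n = μ_nC_ox · (W/L) = 3.3 mA/V².
V_ov = V_GS − V_TN = 1.31 − 0.68 = 0.63 V.
Since V_DS = 5.03 V ≥ V_ov = 0.63 V, the device is in saturation.
I_D = ½ k_n V_ov² = 0.5 × 3.3 × 0.63² = 0.655 mA.

Saturation; I_D = 0.655 mA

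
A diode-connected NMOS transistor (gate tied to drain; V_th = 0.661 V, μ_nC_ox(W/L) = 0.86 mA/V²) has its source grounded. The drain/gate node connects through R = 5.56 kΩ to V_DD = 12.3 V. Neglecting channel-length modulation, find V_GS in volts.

V_GS = 2.67 V

With gate tied to drain, V_GS = V_DS ≥ V_GS − V_th, so the device is in saturation.
KCL at the drain: ½ k_n (V_GS − V_th)² = (V_DD − V_GS)/R.
Let x = V_GS − 0.661. Then 2.39 x² + x − 11.64 = 0, giving x = 2.01 V (positive root), so V_GS = 2.67 V.
I_D = (V_DD − V_GS)/R = (12.3 − 2.67) / 5.56 = 1.73 mA.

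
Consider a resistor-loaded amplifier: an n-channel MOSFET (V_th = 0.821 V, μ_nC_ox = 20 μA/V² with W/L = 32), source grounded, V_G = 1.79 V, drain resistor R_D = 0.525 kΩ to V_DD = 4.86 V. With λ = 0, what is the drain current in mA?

I_D = 0.300 mA

V_GS = V_G = 1.79 V, so V_ov = 1.79 − 0.821 = 0.969 V.
k_n = μ_nC_ox · (W/L) = 0.64 mA/V².
Assume saturation: I_D = ½ k_n V_ov² = 0.5 × 0.64 × 0.969² = 0.3 mA, giving V_DS = V_DD − I_D R_D = 4.86 − 0.3 × 0.525 = 4.7 V.
V_DS = 4.7 V ≥ V_ov = 0.969 V, confirming saturation.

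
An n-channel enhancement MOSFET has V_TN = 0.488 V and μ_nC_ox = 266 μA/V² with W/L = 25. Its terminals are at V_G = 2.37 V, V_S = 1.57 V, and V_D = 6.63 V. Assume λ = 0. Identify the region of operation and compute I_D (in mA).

V_GS = V_G − V_S = 2.37 − 1.57 = 0.8 V; V_DS = V_D − V_S = 6.63 − 1.57 = 5.06 V.
k_n = μ_nC_ox · (W/L) = 6.65 mA/V².
V_ov = V_GS − V_TN = 0.8 − 0.488 = 0.312 V.
Since V_DS = 5.06 V ≥ V_ov = 0.312 V, the device is in saturation.
I_D = ½ k_n V_ov² = 0.5 × 6.65 × 0.312² = 0.324 mA.

Saturation; I_D = 0.324 mA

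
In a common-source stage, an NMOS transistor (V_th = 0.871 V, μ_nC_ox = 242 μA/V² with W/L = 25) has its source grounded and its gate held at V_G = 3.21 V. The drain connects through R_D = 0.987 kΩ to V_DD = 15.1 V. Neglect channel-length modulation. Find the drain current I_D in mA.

V_GS = V_G = 3.21 V, so V_ov = 3.21 − 0.871 = 2.34 V.
k_n = μ_nC_ox · (W/L) = 6.05 mA/V².
Assume saturation: I_D = ½ k_n V_ov² = 0.5 × 6.05 × 2.34² = 16.5 mA, giving V_DS = V_DD − I_D R_D = 15.1 − 16.5 × 0.987 = -1.23 V.
But -1.23 V < V_ov = 2.34 V, so the device is actually in triode.
In triode I_D = k_n[V_ov V_DS − ½ V_DS²] and I_D = (V_DD − V_DS)/R_D. Equating: 2.99 V_DS² − 14.97 V_DS + 15.1 = 0, giving V_DS = 1.4 V (the root below V_ov).
I_D = (15.1 − 1.4) / 0.987 = 13.9 mA.

I_D = 13.9 mA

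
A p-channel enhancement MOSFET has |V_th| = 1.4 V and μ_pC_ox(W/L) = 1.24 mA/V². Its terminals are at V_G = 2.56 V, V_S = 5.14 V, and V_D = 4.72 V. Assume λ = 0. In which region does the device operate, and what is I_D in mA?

Triode; I_D = 0.505 mA

V_SG = V_S − V_G = 5.14 − 2.56 = 2.58 V; V_SD = V_S − V_D = 5.14 − 4.72 = 0.42 V.
V_ov = V_SG − |V_th| = 2.58 − 1.4 = 1.18 V.
Since V_SD = 0.42 V < V_ov = 1.18 V, the device is in the triode region.
I_D = k_p [V_ov · V_SD − ½ V_SD²] = 1.24 × [1.18 × 0.42 − 0.5 × 0.42²] = 0.505 mA.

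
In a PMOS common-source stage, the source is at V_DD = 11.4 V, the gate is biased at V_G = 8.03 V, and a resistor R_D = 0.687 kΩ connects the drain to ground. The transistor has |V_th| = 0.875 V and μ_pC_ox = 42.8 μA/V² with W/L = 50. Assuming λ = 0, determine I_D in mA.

I_D = 6.66 mA

V_SG = V_DD − V_G = 11.4 − 8.03 = 3.37 V, so V_ov = 3.37 − 0.875 = 2.5 V.
k_p = μ_pC_ox · (W/L) = 2.14 mA/V².
Assume saturation: I_D = ½ k_p V_ov² = 0.5 × 2.14 × 2.5² = 6.66 mA, giving V_SD = V_DD − I_D R_D = 11.4 − 6.66 × 0.687 = 6.82 V.
V_SD = 6.82 V ≥ V_ov = 2.5 V, confirming saturation.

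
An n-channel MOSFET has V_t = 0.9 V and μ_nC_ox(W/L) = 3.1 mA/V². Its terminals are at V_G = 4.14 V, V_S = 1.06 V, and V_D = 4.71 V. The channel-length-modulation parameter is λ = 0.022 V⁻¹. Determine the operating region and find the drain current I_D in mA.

Saturation; I_D = 7.96 mA

V_GS = V_G − V_S = 4.14 − 1.06 = 3.08 V; V_DS = V_D − V_S = 4.71 − 1.06 = 3.65 V.
V_ov = V_GS − V_t = 3.08 − 0.9 = 2.18 V.
Since V_DS = 3.65 V ≥ V_ov = 2.18 V, the device is in saturation.
I_D = ½ k_n V_ov² (1 + λ V_DS) = 0.5 × 3.1 × 2.18² × (1 + 0.022 × 3.65) = 7.96 mA.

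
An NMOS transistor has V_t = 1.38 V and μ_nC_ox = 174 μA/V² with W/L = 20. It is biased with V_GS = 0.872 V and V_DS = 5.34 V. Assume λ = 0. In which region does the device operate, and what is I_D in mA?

Cutoff; I_D = 0 mA

V_GS = 0.872 V < V_t = 1.38 V, so the transistor is in cutoff.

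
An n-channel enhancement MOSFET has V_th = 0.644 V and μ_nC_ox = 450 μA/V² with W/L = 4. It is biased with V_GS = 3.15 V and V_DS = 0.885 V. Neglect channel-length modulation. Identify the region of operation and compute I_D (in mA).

Triode; I_D = 3.29 mA

k_n = μ_nC_ox · (W/L) = 1.8 mA/V².
V_ov = V_GS − V_th = 3.15 − 0.644 = 2.51 V.
Since V_DS = 0.885 V < V_ov = 2.51 V, the device is in the triode region.
I_D = k_n [V_ov · V_DS − ½ V_DS²] = 1.8 × [2.51 × 0.885 − 0.5 × 0.885²] = 3.29 mA.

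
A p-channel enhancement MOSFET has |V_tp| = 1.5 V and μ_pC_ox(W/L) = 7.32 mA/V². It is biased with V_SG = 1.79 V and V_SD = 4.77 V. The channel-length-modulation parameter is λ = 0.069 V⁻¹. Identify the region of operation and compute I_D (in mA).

V_ov = V_SG − |V_tp| = 1.79 − 1.5 = 0.29 V.
Since V_SD = 4.77 V ≥ V_ov = 0.29 V, the device is in saturation.
I_D = ½ k_p V_ov² (1 + λ V_SD) = 0.5 × 7.32 × 0.29² × (1 + 0.069 × 4.77) = 0.409 mA.

Saturation; I_D = 0.409 mA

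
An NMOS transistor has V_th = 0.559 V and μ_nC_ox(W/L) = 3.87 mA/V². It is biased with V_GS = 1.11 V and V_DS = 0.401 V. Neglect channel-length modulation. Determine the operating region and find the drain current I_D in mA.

V_ov = V_GS − V_th = 1.11 − 0.559 = 0.551 V.
Since V_DS = 0.401 V < V_ov = 0.551 V, the device is in the triode region.
I_D = k_n [V_ov · V_DS − ½ V_DS²] = 3.87 × [0.551 × 0.401 − 0.5 × 0.401²] = 0.544 mA.

Triode; I_D = 0.544 mA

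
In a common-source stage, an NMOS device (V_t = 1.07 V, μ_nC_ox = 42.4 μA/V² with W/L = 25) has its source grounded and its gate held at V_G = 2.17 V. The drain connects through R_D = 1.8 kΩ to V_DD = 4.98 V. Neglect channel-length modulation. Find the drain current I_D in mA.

I_D = 0.641 mA

V_GS = V_G = 2.17 V, so V_ov = 2.17 − 1.07 = 1.1 V.
k_n = μ_nC_ox · (W/L) = 1.06 mA/V².
Assume saturation: I_D = ½ k_n V_ov² = 0.5 × 1.06 × 1.1² = 0.641 mA, giving V_DS = V_DD − I_D R_D = 4.98 − 0.641 × 1.8 = 3.83 V.
V_DS = 3.83 V ≥ V_ov = 1.1 V, confirming saturation.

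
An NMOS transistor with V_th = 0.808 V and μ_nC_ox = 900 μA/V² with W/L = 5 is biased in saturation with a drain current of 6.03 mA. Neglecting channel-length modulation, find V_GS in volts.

V_GS = 2.45 V

k_n = μ_nC_ox · (W/L) = 4.5 mA/V².
In saturation I_D = ½ k_n (V_GS − V_th)², so V_GS − V_th = √(2 I_D / k_n) = √(2 × 6.03 / 4.5) = 1.64 V.
V_GS = 0.808 + 1.64 = 2.45 V.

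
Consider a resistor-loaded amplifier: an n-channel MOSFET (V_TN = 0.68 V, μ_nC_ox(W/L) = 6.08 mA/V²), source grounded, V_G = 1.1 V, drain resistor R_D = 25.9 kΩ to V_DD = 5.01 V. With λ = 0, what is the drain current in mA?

V_GS = V_G = 1.1 V, so V_ov = 1.1 − 0.68 = 0.42 V.
Assume saturation: I_D = ½ k_n V_ov² = 0.5 × 6.08 × 0.42² = 0.536 mA, giving V_DS = V_DD − I_D R_D = 5.01 − 0.536 × 25.9 = -8.88 V.
But -8.88 V < V_ov = 0.42 V, so the device is actually in triode.
In triode I_D = k_n[V_ov V_DS − ½ V_DS²] and I_D = (V_DD − V_DS)/R_D. Equating: 78.7 V_DS² − 67.14 V_DS + 5.01 = 0, giving V_DS = 0.0826 V (the root below V_ov).
I_D = (5.01 − 0.0826) / 25.9 = 0.19 mA.

I_D = 0.190 mA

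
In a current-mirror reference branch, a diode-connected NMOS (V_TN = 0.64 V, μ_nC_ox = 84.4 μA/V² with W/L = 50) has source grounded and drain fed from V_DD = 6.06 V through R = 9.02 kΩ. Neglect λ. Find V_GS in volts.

With gate tied to drain, V_GS = V_DS ≥ V_GS − V_TN, so the device is in saturation.
k_n = μ_nC_ox · (W/L) = 4.22 mA/V².
KCL at the drain: ½ k_n (V_GS − V_TN)² = (V_DD − V_GS)/R.
Let x = V_GS − 0.64. Then 19 x² + x − 5.42 = 0, giving x = 0.508 V (positive root), so V_GS = 1.15 V.
I_D = (V_DD − V_GS)/R = (6.06 − 1.15) / 9.02 = 0.545 mA.

V_GS = 1.15 V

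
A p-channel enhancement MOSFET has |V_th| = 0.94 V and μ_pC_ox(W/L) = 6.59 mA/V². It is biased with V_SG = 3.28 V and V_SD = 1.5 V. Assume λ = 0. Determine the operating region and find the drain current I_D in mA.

Triode; I_D = 15.7 mA

V_ov = V_SG − |V_th| = 3.28 − 0.94 = 2.34 V.
Since V_SD = 1.5 V < V_ov = 2.34 V, the device is in the triode region.
I_D = k_p [V_ov · V_SD − ½ V_SD²] = 6.59 × [2.34 × 1.5 − 0.5 × 1.5²] = 15.7 mA.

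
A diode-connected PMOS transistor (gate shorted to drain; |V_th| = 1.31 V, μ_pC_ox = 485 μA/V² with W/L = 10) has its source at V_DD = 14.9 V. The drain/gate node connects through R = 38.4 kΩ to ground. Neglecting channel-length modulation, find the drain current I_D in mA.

With gate tied to drain, V_SG = V_SD ≥ V_SG − |V_th|, so the device is in saturation.
k_p = μ_pC_ox · (W/L) = 4.85 mA/V².
KCL at the drain: ½ k_p (V_SG − |V_th|)² = (V_DD − V_SG)/R.
Let x = V_SG − 1.31. Then 93.1 x² + x − 13.59 = 0, giving x = 0.377 V (positive root), so V_SG = 1.69 V.
I_D = (V_DD − V_SG)/R = (14.9 − 1.69) / 38.4 = 0.344 mA.

I_D = 0.344 mA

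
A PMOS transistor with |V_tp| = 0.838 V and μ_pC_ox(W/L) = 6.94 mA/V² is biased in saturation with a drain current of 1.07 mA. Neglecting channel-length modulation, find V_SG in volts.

V_SG = 1.39 V

In saturation I_D = ½ k_p (V_SG − |V_tp|)², so V_SG − |V_tp| = √(2 I_D / k_p) = √(2 × 1.07 / 6.94) = 0.555 V.
V_SG = 0.838 + 0.555 = 1.39 V.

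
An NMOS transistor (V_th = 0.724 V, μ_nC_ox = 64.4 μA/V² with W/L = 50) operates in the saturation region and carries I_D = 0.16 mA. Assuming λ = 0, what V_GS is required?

V_GS = 1.04 V

k_n = μ_nC_ox · (W/L) = 3.22 mA/V².
In saturation I_D = ½ k_n (V_GS − V_th)², so V_GS − V_th = √(2 I_D / k_n) = √(2 × 0.16 / 3.22) = 0.315 V.
V_GS = 0.724 + 0.315 = 1.04 V.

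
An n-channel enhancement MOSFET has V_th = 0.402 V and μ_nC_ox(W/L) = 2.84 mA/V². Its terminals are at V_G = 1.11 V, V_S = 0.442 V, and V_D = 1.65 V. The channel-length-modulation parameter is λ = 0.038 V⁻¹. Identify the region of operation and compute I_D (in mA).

V_GS = V_G − V_S = 1.11 − 0.442 = 0.668 V; V_DS = V_D − V_S = 1.65 − 0.442 = 1.21 V.
V_ov = V_GS − V_th = 0.668 − 0.402 = 0.266 V.
Since V_DS = 1.21 V ≥ V_ov = 0.266 V, the device is in saturation.
I_D = ½ k_n V_ov² (1 + λ V_DS) = 0.5 × 2.84 × 0.266² × (1 + 0.038 × 1.21) = 0.105 mA.

Saturation; I_D = 0.105 mA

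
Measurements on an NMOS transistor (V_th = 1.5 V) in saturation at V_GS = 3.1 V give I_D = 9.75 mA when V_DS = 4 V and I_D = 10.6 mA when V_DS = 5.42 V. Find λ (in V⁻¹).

With V_GS fixed, I_D ∝ (1 + λ V_DS) in saturation, so I_D2/I_D1 = (1 + λ V_DS2)/(1 + λ V_DS1).
10.6/9.75 = 1.087 = (1 + 5.42 λ)/(1 + 4 λ).
Solving: λ (I_D1 V_DS2 − I_D2 V_DS1) = I_D2 − I_D1, so λ = (10.6 − 9.75) / (9.75 × 5.42 − 10.6 × 4) = 0.85 / 10.4 = 0.0814 V⁻¹.

λ = 0.0814 V⁻¹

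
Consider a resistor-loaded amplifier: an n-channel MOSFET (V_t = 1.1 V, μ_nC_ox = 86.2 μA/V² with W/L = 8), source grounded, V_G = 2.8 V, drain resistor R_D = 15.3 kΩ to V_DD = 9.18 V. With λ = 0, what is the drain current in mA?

I_D = 0.562 mA

V_GS = V_G = 2.8 V, so V_ov = 2.8 − 1.1 = 1.7 V.
k_n = μ_nC_ox · (W/L) = 0.6896 mA/V².
Assume saturation: I_D = ½ k_n V_ov² = 0.5 × 0.6896 × 1.7² = 0.996 mA, giving V_DS = V_DD − I_D R_D = 9.18 − 0.996 × 15.3 = -6.07 V.
But -6.07 V < V_ov = 1.7 V, so the device is actually in triode.
In triode I_D = k_n[V_ov V_DS − ½ V_DS²] and I_D = (V_DD − V_DS)/R_D. Equating: 5.28 V_DS² − 18.94 V_DS + 9.18 = 0, giving V_DS = 0.578 V (the root below V_ov).
I_D = (9.18 − 0.578) / 15.3 = 0.562 mA.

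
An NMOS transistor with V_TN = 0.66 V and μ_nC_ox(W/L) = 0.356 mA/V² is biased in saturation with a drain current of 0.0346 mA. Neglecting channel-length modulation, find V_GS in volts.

In saturation I_D = ½ k_n (V_GS − V_TN)², so V_GS − V_TN = √(2 I_D / k_n) = √(2 × 0.0346 / 0.356) = 0.441 V.
V_GS = 0.66 + 0.441 = 1.1 V.

V_GS = 1.10 V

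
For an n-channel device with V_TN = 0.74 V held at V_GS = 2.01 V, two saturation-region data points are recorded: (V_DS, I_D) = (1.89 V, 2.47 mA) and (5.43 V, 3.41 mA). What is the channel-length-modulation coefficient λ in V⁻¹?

λ = 0.135 V⁻¹

With V_GS fixed, I_D ∝ (1 + λ V_DS) in saturation, so I_D2/I_D1 = (1 + λ V_DS2)/(1 + λ V_DS1).
3.41/2.47 = 1.381 = (1 + 5.43 λ)/(1 + 1.89 λ).
Solving: λ (I_D1 V_DS2 − I_D2 V_DS1) = I_D2 − I_D1, so λ = (3.41 − 2.47) / (2.47 × 5.43 − 3.41 × 1.89) = 0.94 / 6.97 = 0.135 V⁻¹.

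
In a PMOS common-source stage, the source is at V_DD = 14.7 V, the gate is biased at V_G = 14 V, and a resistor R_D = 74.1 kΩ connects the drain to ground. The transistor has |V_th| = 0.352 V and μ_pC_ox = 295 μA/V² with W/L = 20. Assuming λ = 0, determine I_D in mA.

V_SG = V_DD − V_G = 14.7 − 14 = 0.7 V, so V_ov = 0.7 − 0.352 = 0.348 V.
k_p = μ_pC_ox · (W/L) = 5.9 mA/V².
Assume saturation: I_D = ½ k_p V_ov² = 0.5 × 5.9 × 0.348² = 0.357 mA, giving V_SD = V_DD − I_D R_D = 14.7 − 0.357 × 74.1 = -11.8 V.
But -11.8 V < V_ov = 0.348 V, so the device is actually in triode.
In triode I_D = k_p[V_ov V_SD − ½ V_SD²] and I_D = (V_DD − V_SD)/R_D. Equating: 219 V_SD² − 153.1 V_SD + 14.7 = 0, giving V_SD = 0.115 V (the root below V_ov).
I_D = (14.7 − 0.115) / 74.1 = 0.197 mA.

I_D = 0.197 mA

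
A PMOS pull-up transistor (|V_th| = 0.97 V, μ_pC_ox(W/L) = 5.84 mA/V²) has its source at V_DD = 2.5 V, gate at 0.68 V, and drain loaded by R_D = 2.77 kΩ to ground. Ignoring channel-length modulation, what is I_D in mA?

I_D = 0.834 mA

V_SG = V_DD − V_G = 2.5 − 0.68 = 1.82 V, so V_ov = 1.82 − 0.97 = 0.85 V.
Assume saturation: I_D = ½ k_p V_ov² = 0.5 × 5.84 × 0.85² = 2.11 mA, giving V_SD = V_DD − I_D R_D = 2.5 − 2.11 × 2.77 = -3.34 V.
But -3.34 V < V_ov = 0.85 V, so the device is actually in triode.
In triode I_D = k_p[V_ov V_SD − ½ V_SD²] and I_D = (V_DD − V_SD)/R_D. Equating: 8.09 V_SD² − 14.75 V_SD + 2.5 = 0, giving V_SD = 0.189 V (the root below V_ov).
I_D = (2.5 − 0.189) / 2.77 = 0.834 mA.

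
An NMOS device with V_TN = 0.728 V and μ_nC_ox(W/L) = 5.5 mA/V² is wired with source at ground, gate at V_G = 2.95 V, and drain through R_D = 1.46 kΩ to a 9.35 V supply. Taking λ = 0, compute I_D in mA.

I_D = 6.02 mA

V_GS = V_G = 2.95 V, so V_ov = 2.95 − 0.728 = 2.22 V.
Assume saturation: I_D = ½ k_n V_ov² = 0.5 × 5.5 × 2.22² = 13.6 mA, giving V_DS = V_DD − I_D R_D = 9.35 − 13.6 × 1.46 = -10.5 V.
But -10.5 V < V_ov = 2.22 V, so the device is actually in triode.
In triode I_D = k_n[V_ov V_DS − ½ V_DS²] and I_D = (V_DD − V_DS)/R_D. Equating: 4.01 V_DS² − 18.84 V_DS + 9.35 = 0, giving V_DS = 0.564 V (the root below V_ov).
I_D = (9.35 − 0.564) / 1.46 = 6.02 mA.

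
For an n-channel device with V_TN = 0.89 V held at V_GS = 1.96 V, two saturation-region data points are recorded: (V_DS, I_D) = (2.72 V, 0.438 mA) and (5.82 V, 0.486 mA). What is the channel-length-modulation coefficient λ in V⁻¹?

With V_GS fixed, I_D ∝ (1 + λ V_DS) in saturation, so I_D2/I_D1 = (1 + λ V_DS2)/(1 + λ V_DS1).
0.486/0.438 = 1.11 = (1 + 5.82 λ)/(1 + 2.72 λ).
Solving: λ (I_D1 V_DS2 − I_D2 V_DS1) = I_D2 − I_D1, so λ = (0.486 − 0.438) / (0.438 × 5.82 − 0.486 × 2.72) = 0.048 / 1.23 = 0.0391 V⁻¹.

λ = 0.0391 V⁻¹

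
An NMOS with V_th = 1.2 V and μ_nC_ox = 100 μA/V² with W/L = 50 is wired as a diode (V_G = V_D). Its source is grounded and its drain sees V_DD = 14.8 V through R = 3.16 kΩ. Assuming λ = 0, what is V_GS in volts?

V_GS = 2.45 V

With gate tied to drain, V_GS = V_DS ≥ V_GS − V_th, so the device is in saturation.
k_n = μ_nC_ox · (W/L) = 5 mA/V².
KCL at the drain: ½ k_n (V_GS − V_th)² = (V_DD − V_GS)/R.
Let x = V_GS − 1.2. Then 7.9 x² + x − 13.6 = 0, giving x = 1.25 V (positive root), so V_GS = 2.45 V.
I_D = (V_DD − V_GS)/R = (14.8 − 2.45) / 3.16 = 3.91 mA.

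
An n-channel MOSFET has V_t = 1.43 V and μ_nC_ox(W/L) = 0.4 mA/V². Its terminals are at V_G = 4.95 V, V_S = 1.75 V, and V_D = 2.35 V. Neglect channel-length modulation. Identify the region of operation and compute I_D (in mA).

V_GS = V_G − V_S = 4.95 − 1.75 = 3.2 V; V_DS = V_D − V_S = 2.35 − 1.75 = 0.6 V.
V_ov = V_GS − V_t = 3.2 − 1.43 = 1.77 V.
Since V_DS = 0.6 V < V_ov = 1.77 V, the device is in the triode region.
I_D = k_n [V_ov · V_DS − ½ V_DS²] = 0.4 × [1.77 × 0.6 − 0.5 × 0.6²] = 0.353 mA.

Triode; I_D = 0.353 mA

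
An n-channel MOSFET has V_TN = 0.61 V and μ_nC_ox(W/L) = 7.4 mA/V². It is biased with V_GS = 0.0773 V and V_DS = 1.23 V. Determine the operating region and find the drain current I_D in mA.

Cutoff; I_D = 0 mA

V_GS = 0.0773 V < V_TN = 0.61 V, so the transistor is in cutoff.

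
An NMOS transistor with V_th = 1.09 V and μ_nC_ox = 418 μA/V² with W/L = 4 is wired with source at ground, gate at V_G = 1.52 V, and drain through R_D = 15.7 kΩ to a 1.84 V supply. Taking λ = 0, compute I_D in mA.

I_D = 0.105 mA

V_GS = V_G = 1.52 V, so V_ov = 1.52 − 1.09 = 0.43 V.
k_n = μ_nC_ox · (W/L) = 1.672 mA/V².
Assume saturation: I_D = ½ k_n V_ov² = 0.5 × 1.672 × 0.43² = 0.155 mA, giving V_DS = V_DD − I_D R_D = 1.84 − 0.155 × 15.7 = -0.587 V.
But -0.587 V < V_ov = 0.43 V, so the device is actually in triode.
In triode I_D = k_n[V_ov V_DS − ½ V_DS²] and I_D = (V_DD − V_DS)/R_D. Equating: 13.1 V_DS² − 12.29 V_DS + 1.84 = 0, giving V_DS = 0.187 V (the root below V_ov).
I_D = (1.84 − 0.187) / 15.7 = 0.105 mA.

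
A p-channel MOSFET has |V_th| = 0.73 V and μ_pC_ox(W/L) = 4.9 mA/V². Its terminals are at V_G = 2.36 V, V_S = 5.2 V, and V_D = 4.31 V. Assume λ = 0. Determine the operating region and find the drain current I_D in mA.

Triode; I_D = 7.26 mA

V_SG = V_S − V_G = 5.2 − 2.36 = 2.84 V; V_SD = V_S − V_D = 5.2 − 4.31 = 0.89 V.
V_ov = V_SG − |V_th| = 2.84 − 0.73 = 2.11 V.
Since V_SD = 0.89 V < V_ov = 2.11 V, the device is in the triode region.
I_D = k_p [V_ov · V_SD − ½ V_SD²] = 4.9 × [2.11 × 0.89 − 0.5 × 0.89²] = 7.26 mA.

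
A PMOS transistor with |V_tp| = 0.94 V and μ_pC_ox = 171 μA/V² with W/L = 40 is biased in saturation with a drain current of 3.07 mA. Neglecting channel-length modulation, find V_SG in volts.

k_p = μ_pC_ox · (W/L) = 6.84 mA/V².
In saturation I_D = ½ k_p (V_SG − |V_tp|)², so V_SG − |V_tp| = √(2 I_D / k_p) = √(2 × 3.07 / 6.84) = 0.947 V.
V_SG = 0.94 + 0.947 = 1.89 V.

V_SG = 1.89 V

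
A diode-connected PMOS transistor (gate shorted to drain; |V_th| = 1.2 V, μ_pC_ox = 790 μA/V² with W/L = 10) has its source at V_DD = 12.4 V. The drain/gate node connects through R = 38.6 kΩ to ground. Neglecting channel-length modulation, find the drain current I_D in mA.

I_D = 0.283 mA

With gate tied to drain, V_SG = V_SD ≥ V_SG − |V_th|, so the device is in saturation.
k_p = μ_pC_ox · (W/L) = 7.9 mA/V².
KCL at the drain: ½ k_p (V_SG − |V_th|)² = (V_DD − V_SG)/R.
Let x = V_SG − 1.2. Then 152 x² + x − 11.2 = 0, giving x = 0.268 V (positive root), so V_SG = 1.47 V.
I_D = (V_DD − V_SG)/R = (12.4 − 1.47) / 38.6 = 0.283 mA.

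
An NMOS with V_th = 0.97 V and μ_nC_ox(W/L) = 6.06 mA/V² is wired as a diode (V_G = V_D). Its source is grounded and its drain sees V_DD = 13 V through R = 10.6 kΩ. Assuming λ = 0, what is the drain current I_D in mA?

I_D = 1.08 mA

With gate tied to drain, V_GS = V_DS ≥ V_GS − V_th, so the device is in saturation.
KCL at the drain: ½ k_n (V_GS − V_th)² = (V_DD − V_GS)/R.
Let x = V_GS − 0.97. Then 32.1 x² + x − 12.03 = 0, giving x = 0.597 V (positive root), so V_GS = 1.57 V.
I_D = (V_DD − V_GS)/R = (13 − 1.57) / 10.6 = 1.08 mA.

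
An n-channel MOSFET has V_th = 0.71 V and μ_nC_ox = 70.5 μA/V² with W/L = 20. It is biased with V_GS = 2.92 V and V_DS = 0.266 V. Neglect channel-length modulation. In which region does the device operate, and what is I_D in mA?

k_n = μ_nC_ox · (W/L) = 1.41 mA/V².
V_ov = V_GS − V_th = 2.92 − 0.71 = 2.21 V.
Since V_DS = 0.266 V < V_ov = 2.21 V, the device is in the triode region.
I_D = k_n [V_ov · V_DS − ½ V_DS²] = 1.41 × [2.21 × 0.266 − 0.5 × 0.266²] = 0.779 mA.

Triode; I_D = 0.779 mA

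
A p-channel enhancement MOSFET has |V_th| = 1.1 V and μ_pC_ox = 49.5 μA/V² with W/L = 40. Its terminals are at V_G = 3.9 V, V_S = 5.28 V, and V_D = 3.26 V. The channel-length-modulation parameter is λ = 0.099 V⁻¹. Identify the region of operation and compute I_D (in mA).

Saturation; I_D = 0.0931 mA

V_SG = V_S − V_G = 5.28 − 3.9 = 1.38 V; V_SD = V_S − V_D = 5.28 − 3.26 = 2.02 V.
k_p = μ_pC_ox · (W/L) = 1.98 mA/V².
V_ov = V_SG − |V_th| = 1.38 − 1.1 = 0.28 V.
Since V_SD = 2.02 V ≥ V_ov = 0.28 V, the device is in saturation.
I_D = ½ k_p V_ov² (1 + λ V_SD) = 0.5 × 1.98 × 0.28² × (1 + 0.099 × 2.02) = 0.0931 mA.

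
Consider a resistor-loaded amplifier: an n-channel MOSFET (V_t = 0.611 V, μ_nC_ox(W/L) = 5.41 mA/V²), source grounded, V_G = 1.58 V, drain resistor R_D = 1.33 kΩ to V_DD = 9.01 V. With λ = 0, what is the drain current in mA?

V_GS = V_G = 1.58 V, so V_ov = 1.58 − 0.611 = 0.969 V.
Assume saturation: I_D = ½ k_n V_ov² = 0.5 × 5.41 × 0.969² = 2.54 mA, giving V_DS = V_DD − I_D R_D = 9.01 − 2.54 × 1.33 = 5.63 V.
V_DS = 5.63 V ≥ V_ov = 0.969 V, confirming saturation.

I_D = 2.54 mA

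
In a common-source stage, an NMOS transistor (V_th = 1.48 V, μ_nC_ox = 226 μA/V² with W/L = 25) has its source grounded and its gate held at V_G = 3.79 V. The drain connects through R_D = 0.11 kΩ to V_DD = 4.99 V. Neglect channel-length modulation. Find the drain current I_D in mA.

V_GS = V_G = 3.79 V, so V_ov = 3.79 − 1.48 = 2.31 V.
k_n = μ_nC_ox · (W/L) = 5.65 mA/V².
Assume saturation: I_D = ½ k_n V_ov² = 0.5 × 5.65 × 2.31² = 15.1 mA, giving V_DS = V_DD − I_D R_D = 4.99 − 15.1 × 0.11 = 3.33 V.
V_DS = 3.33 V ≥ V_ov = 2.31 V, confirming saturation.

I_D = 15.1 mA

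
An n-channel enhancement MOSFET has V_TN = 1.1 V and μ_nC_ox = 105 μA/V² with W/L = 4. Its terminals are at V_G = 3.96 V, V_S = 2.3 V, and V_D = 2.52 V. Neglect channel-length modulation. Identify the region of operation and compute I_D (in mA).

V_GS = V_G − V_S = 3.96 − 2.3 = 1.66 V; V_DS = V_D − V_S = 2.52 − 2.3 = 0.22 V.
k_n = μ_nC_ox · (W/L) = 0.42 mA/V².
V_ov = V_GS − V_TN = 1.66 − 1.1 = 0.56 V.
Since V_DS = 0.22 V < V_ov = 0.56 V, the device is in the triode region.
I_D = k_n [V_ov · V_DS − ½ V_DS²] = 0.42 × [0.56 × 0.22 − 0.5 × 0.22²] = 0.0416 mA.

Triode; I_D = 0.0416 mA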